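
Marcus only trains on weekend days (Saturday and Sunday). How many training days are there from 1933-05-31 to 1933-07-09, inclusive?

1933-05-31 is a Wednesday.
That's 40 days from start to end, counting both.
40 = 7 × 5 + 5, so there are 5 full weeks plus 5 extra days.
Each full week contributes 2 weekend days (Sat, Sun): 5 × 2 = 10.
The 5 extra days are Wednesday, Thursday, Friday, Saturday, Sunday — 2 of them qualify.
Total: 10 + 2 = 12.

12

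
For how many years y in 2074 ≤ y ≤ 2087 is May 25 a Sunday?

2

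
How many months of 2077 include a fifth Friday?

A month has five Fridays exactly when Friday falls within its first (length − 28) days.
Jan: 31 days, starts Fri → 5 of Fri, Sat, Sun ✓
Feb: 28 days, starts Mon → 5 of (none)
Mar: 31 days, starts Mon → 5 of Mon, Tue, Wed
Apr: 30 days, starts Thu → 5 of Thu, Fri ✓
May: 31 days, starts Sat → 5 of Sat, Sun, Mon
Jun: 30 days, starts Tue → 5 of Tue, Wed
Jul: 31 days, starts Thu → 5 of Thu, Fri, Sat ✓
Aug: 31 days, starts Sun → 5 of Sun, Mon, Tue
Sep: 30 days, starts Wed → 5 of Wed, Thu
Oct: 31 days, starts Fri → 5 of Fri, Sat, Sun ✓
Nov: 30 days, starts Mon → 5 of Mon, Tue
Dec: 31 days, starts Wed → 5 of Wed, Thu, Fri ✓
Months with five Fridays: Jan, Apr, Jul, Oct, Dec.

5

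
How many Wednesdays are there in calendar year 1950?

52

Jan 1, 1950 is a Sunday.
That's 365 days from start to end, counting both.
365 = 7 × 52 + 1, so there are 52 full weeks plus 1 extra day.
Each full week contributes one Wednesday: 52 so far.
The 1 extra day is Sunday — none qualify.
Total: 52 + 0 = 52.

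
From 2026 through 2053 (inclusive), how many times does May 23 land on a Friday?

4

Day of week of May 23 in each year:
2026: Sat, 2027: Sun, 2028: Tue, 2029: Wed, 2030: Thu, 2031: Fri ✓, 2032: Sun, 2033: Mon, 2034: Tue, 2035: Wed, 2036: Fri ✓, 2037: Sat, 2038: Sun, 2039: Mon, 2040: Wed, 2041: Thu, 2042: Fri ✓, 2043: Sat, 2044: Mon, 2045: Tue, 2046: Wed, 2047: Thu, 2048: Sat, 2049: Sun, 2050: Mon, 2051: Tue, 2052: Thu, 2053: Fri ✓
Fridays: 2031, 2036, 2042, 2053.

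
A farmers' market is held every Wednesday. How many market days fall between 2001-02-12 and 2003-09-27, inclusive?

2001-02-12 is a Monday.
That's 958 days from start to end, counting both.
958 = 7 × 136 + 6, so there are 136 full weeks plus 6 extra days.
Each full week contributes one Wednesday: 136 so far.
The 6 extra days are Monday, Tuesday, Wednesday, Thursday, Friday, Saturday — 1 of them qualifies.
Total: 136 + 1 = 137.

137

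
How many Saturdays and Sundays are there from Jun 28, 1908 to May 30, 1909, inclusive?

Jun 28, 1908 is a Sunday.
The range spans 337 days (inclusive of both endpoints).
337 = 7 × 48 + 1, so there are 48 full weeks plus 1 extra day.
Each full week contributes 2 weekend days (Sat, Sun): 48 × 2 = 96.
The 1 extra day is Sunday — 1 of them qualifies.
Total: 96 + 1 = 97.

97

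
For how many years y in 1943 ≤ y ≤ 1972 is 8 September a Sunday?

Day of week of September 8 in each year:
1943: Wed, 1944: Fri, 1945: Sat, 1946: Sun ✓, 1947: Mon, 1948: Wed, 1949: Thu, 1950: Fri, 1951: Sat, 1952: Mon, 1953: Tue, 1954: Wed, 1955: Thu, 1956: Sat, 1957: Sun ✓, 1958: Mon, 1959: Tue, 1960: Thu, 1961: Fri, 1962: Sat, 1963: Sun ✓, 1964: Tue, 1965: Wed, 1966: Thu, 1967: Fri, 1968: Sun ✓, 1969: Mon, 1970: Tue, 1971: Wed, 1972: Fri
Sundays: 1946, 1957, 1963, 1968.

4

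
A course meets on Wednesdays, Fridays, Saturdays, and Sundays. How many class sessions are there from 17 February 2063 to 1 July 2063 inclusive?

78

17 February 2063 is a Saturday.
That's 135 days from start to end, counting both.
135 = 7 × 19 + 2, so there are 19 full weeks plus 2 extra days.
Each full week contributes 4 days from the set (Wed, Fri, Sat, Sun): 19 × 4 = 76.
The 2 extra days are Sat, Sun — 2 of them qualify.
Total: 76 + 2 = 78.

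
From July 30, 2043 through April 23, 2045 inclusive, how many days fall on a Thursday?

91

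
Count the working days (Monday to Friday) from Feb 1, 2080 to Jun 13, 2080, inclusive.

Feb 1, 2080 is a Thursday.
The range spans 134 days (inclusive of both endpoints).
134 = 7 × 19 + 1, so there are 19 full weeks plus 1 extra day.
Each full week contributes 5 weekdays (Mon–Fri): 19 × 5 = 95.
The 1 extra day is Thursday — 1 of them qualifies.
Total: 95 + 1 = 96.

96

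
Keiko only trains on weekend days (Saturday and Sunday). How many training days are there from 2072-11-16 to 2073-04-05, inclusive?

2072-11-16 is a Wednesday.
The range spans 141 days (inclusive of both endpoints).
141 = 7 × 20 + 1, so there are 20 full weeks plus 1 extra day.
Each full week contributes 2 weekend days (Sat, Sun): 20 × 2 = 40.
The 1 extra day is Wed — none qualify.
Total: 40 + 0 = 40.

40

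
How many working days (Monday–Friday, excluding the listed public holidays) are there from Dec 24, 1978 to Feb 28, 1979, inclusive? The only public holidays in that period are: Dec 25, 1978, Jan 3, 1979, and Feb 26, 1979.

Dec 24, 1978 is a Sunday.
The range spans 67 days (inclusive of both endpoints).
67 = 7 × 9 + 4, so there are 9 full weeks plus 4 extra days.
Each full week contributes 5 weekdays (Mon–Fri): 9 × 5 = 45.
The 4 extra days are Sun, Mon, Tue, Wed — 3 of them qualify.
Total: 45 + 3 = 48.
Holidays: Dec 25, 1978 (Mon); Jan 3, 1979 (Wed); Feb 26, 1979 (Mon).
All 3 holidays fall on weekdays, so subtract 3.
Business days: 48 − 3 = 45.

45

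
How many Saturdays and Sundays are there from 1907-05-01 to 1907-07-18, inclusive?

1907-05-01 is a Wednesday.
That's 79 days from start to end, counting both.
79 = 7 × 11 + 2, so there are 11 full weeks plus 2 extra days.
Each full week contributes 2 weekend days (Sat, Sun): 11 × 2 = 22.
The 2 extra days are Wed, Thu — none qualify.
Total: 22 + 0 = 22.

22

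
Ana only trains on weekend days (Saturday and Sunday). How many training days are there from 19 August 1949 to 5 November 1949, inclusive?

23

19 August 1949 is a Friday.
That's 79 days from start to end, counting both.
79 = 7 × 11 + 2, so there are 11 full weeks plus 2 extra days.
Each full week contributes 2 weekend days (Sat, Sun): 11 × 2 = 22.
The 2 extra days are Fri, Sat — 1 of them qualifies.
Total: 22 + 1 = 23.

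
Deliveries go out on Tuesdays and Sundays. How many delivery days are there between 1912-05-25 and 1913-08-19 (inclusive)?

130

1912-05-25 is a Saturday.
That's 452 days from start to end, counting both.
452 = 7 × 64 + 4, so there are 64 full weeks plus 4 extra days.
Each full week contributes 2 days from the set (Tue, Sun): 64 × 2 = 128.
The 4 extra days are Saturday, Sunday, Monday, Tuesday — 2 of them qualify.
Total: 128 + 2 = 130.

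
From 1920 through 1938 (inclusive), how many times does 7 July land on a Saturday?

Day of week of July 7 in each year:
1920: Wed, 1921: Thu, 1922: Fri, 1923: Sat ✓, 1924: Mon, 1925: Tue, 1926: Wed, 1927: Thu, 1928: Sat ✓, 1929: Sun, 1930: Mon, 1931: Tue, 1932: Thu, 1933: Fri, 1934: Sat ✓, 1935: Sun, 1936: Tue, 1937: Wed, 1938: Thu
Saturdays: 1923, 1928, 1934.

3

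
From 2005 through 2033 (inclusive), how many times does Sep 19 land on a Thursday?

4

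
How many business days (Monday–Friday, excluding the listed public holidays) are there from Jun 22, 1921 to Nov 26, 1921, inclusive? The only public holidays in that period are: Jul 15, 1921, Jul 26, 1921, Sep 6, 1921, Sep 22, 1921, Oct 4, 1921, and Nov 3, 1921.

Jun 22, 1921 is a Wednesday.
That's 158 days from start to end, counting both.
158 = 7 × 22 + 4, so there are 22 full weeks plus 4 extra days.
Each full week contributes 5 weekdays (Mon–Fri): 22 × 5 = 110.
The 4 extra days are Wed, Thu, Fri, Sat — 3 of them qualify.
Total: 110 + 3 = 113.
Holidays: Jul 15, 1921 (Fri); Jul 26, 1921 (Tue); Sep 6, 1921 (Tue); Sep 22, 1921 (Thu); Oct 4, 1921 (Tue); Nov 3, 1921 (Thu).
All 6 holidays fall on weekdays, so subtract 6.
Business days: 113 − 6 = 107.

107 business days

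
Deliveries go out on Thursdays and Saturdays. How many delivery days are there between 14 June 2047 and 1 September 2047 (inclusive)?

23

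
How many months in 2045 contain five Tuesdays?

4

A month has five Tuesdays exactly when Tuesday falls within its first (length − 28) days.
Jan: 31 days, starts Sun → 5 of Sun, Mon, Tue ✓
Feb: 28 days, starts Wed → 5 of (none)
Mar: 31 days, starts Wed → 5 of Wed, Thu, Fri
Apr: 30 days, starts Sat → 5 of Sat, Sun
May: 31 days, starts Mon → 5 of Mon, Tue, Wed ✓
Jun: 30 days, starts Thu → 5 of Thu, Fri
Jul: 31 days, starts Sat → 5 of Sat, Sun, Mon
Aug: 31 days, starts Tue → 5 of Tue, Wed, Thu ✓
Sep: 30 days, starts Fri → 5 of Fri, Sat
Oct: 31 days, starts Sun → 5 of Sun, Mon, Tue ✓
Nov: 30 days, starts Wed → 5 of Wed, Thu
Dec: 31 days, starts Fri → 5 of Fri, Sat, Sun
Months with five Tuesdays: Jan, May, Aug, Oct.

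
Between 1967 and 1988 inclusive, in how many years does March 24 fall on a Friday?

3

Day of week of March 24 in each year:
1967: Fri ✓, 1968: Sun, 1969: Mon, 1970: Tue, 1971: Wed, 1972: Fri ✓, 1973: Sat, 1974: Sun, 1975: Mon, 1976: Wed, 1977: Thu, 1978: Fri ✓, 1979: Sat, 1980: Mon, 1981: Tue, 1982: Wed, 1983: Thu, 1984: Sat, 1985: Sun, 1986: Mon, 1987: Tue, 1988: Thu
Fridays: 1967, 1972, 1978.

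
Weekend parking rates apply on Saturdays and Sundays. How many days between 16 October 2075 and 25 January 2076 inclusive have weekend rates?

16 October 2075 is a Wednesday.
The range spans 102 days (inclusive of both endpoints).
102 = 7 × 14 + 4, so there are 14 full weeks plus 4 extra days.
Each full week contributes 2 weekend days (Sat, Sun): 14 × 2 = 28.
The 4 extra days are Wednesday, Thursday, Friday, Saturday — 1 of them qualifies.
Total: 28 + 1 = 29.

29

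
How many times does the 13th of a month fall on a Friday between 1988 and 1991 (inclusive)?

7

Friday-the-13ths by year:
1988: May
1989: Jan, Oct
1990: Apr, Jul
1991: Sep, Dec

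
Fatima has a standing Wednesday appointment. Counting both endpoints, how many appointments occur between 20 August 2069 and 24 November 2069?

14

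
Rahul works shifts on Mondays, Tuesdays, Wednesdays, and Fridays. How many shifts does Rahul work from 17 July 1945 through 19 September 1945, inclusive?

38

17 July 1945 is a Tuesday.
That's 65 days from start to end, counting both.
65 = 7 × 9 + 2, so there are 9 full weeks plus 2 extra days.
Each full week contributes 4 days from the set (Mon, Tue, Wed, Fri): 9 × 4 = 36.
The 2 extra days are Tuesday, Wednesday — 2 of them qualify.
Total: 36 + 2 = 38.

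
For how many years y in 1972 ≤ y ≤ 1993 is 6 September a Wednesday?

Day of week of September 6 in each year:
1972: Wed ✓, 1973: Thu, 1974: Fri, 1975: Sat, 1976: Mon, 1977: Tue, 1978: Wed ✓, 1979: Thu, 1980: Sat, 1981: Sun, 1982: Mon, 1983: Tue, 1984: Thu, 1985: Fri, 1986: Sat, 1987: Sun, 1988: Tue, 1989: Wed ✓, 1990: Thu, 1991: Fri, 1992: Sun, 1993: Mon
Wednesdays: 1972, 1978, 1989.

3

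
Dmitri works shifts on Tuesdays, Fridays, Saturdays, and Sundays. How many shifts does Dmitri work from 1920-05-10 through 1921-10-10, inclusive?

296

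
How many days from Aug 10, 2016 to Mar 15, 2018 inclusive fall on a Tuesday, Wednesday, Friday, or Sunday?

333

Aug 10, 2016 is a Wednesday.
The range spans 583 days (inclusive of both endpoints).
583 = 7 × 83 + 2, so there are 83 full weeks plus 2 extra days.
Each full week contributes 4 days from the set (Tue, Wed, Fri, Sun): 83 × 4 = 332.
The 2 extra days are Wednesday, Thursday — 1 of them qualifies.
Total: 332 + 1 = 333.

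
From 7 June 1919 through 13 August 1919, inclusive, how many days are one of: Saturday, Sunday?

7 June 1919 is a Saturday.
The range spans 68 days (inclusive of both endpoints).
68 = 7 × 9 + 5, so there are 9 full weeks plus 5 extra days.
Each full week contributes 2 days from the set (Sat, Sun): 9 × 2 = 18.
The 5 extra days are Sat, Sun, Mon, Tue, Wed — 2 of them qualify.
Total: 18 + 2 = 20.

20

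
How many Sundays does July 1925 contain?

4

Jul 1, 1925 is a Wednesday.
The range spans 31 days (inclusive of both endpoints).
31 = 7 × 4 + 3, so there are 4 full weeks plus 3 extra days.
Each full week contributes one Sunday: 4 so far.
The 3 extra days are Wed, Thu, Fri — none qualify.
Total: 4 + 0 = 4.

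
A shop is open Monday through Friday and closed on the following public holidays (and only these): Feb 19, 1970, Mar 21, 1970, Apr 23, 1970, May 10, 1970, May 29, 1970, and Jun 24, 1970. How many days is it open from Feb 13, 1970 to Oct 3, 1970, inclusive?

162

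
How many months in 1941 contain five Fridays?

A month has five Fridays exactly when Friday falls within its first (length − 28) days.
Jan: 31 days, starts Wed → 5 of Wed, Thu, Fri ✓
Feb: 28 days, starts Sat → 5 of (none)
Mar: 31 days, starts Sat → 5 of Sat, Sun, Mon
Apr: 30 days, starts Tue → 5 of Tue, Wed
May: 31 days, starts Thu → 5 of Thu, Fri, Sat ✓
Jun: 30 days, starts Sun → 5 of Sun, Mon
Jul: 31 days, starts Tue → 5 of Tue, Wed, Thu
Aug: 31 days, starts Fri → 5 of Fri, Sat, Sun ✓
Sep: 30 days, starts Mon → 5 of Mon, Tue
Oct: 31 days, starts Wed → 5 of Wed, Thu, Fri ✓
Nov: 30 days, starts Sat → 5 of Sat, Sun
Dec: 31 days, starts Mon → 5 of Mon, Tue, Wed
Months with five Fridays: Jan, May, Aug, Oct.

4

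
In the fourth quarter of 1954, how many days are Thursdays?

1 October 1954 is a Friday.
The range spans 92 days (inclusive of both endpoints).
92 = 7 × 13 + 1, so there are 13 full weeks plus 1 extra day.
Each full week contributes one Thursday: 13 so far.
The 1 extra day is Friday — none qualify.
Total: 13 + 0 = 13.

13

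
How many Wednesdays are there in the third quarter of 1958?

13

1958-07-01 is a Tuesday.
From 1958-07-01 to 1958-09-30 is 92 days inclusive.
92 = 7 × 13 + 1, so there are 13 full weeks plus 1 extra day.
Each full week contributes one Wednesday: 13 so far.
The 1 extra day is Tue — none qualify.
Total: 13 + 0 = 13.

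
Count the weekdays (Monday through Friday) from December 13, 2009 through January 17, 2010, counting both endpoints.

25 weekdays

December 13, 2009 is a Sunday.
That's 36 days from start to end, counting both.
36 = 7 × 5 + 1, so there are 5 full weeks plus 1 extra day.
Each full week contributes 5 weekdays (Mon–Fri): 5 × 5 = 25.
The 1 extra day is Sunday — none qualify.
Total: 25 + 0 = 25.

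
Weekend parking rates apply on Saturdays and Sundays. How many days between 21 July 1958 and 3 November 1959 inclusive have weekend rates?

21 July 1958 is a Monday.
From 21 July 1958 to 3 November 1959 is 471 days inclusive.
471 = 7 × 67 + 2, so there are 67 full weeks plus 2 extra days.
Each full week contributes 2 weekend days (Sat, Sun): 67 × 2 = 134.
The 2 extra days are Monday, Tuesday — none qualify.
Total: 134 + 0 = 134.

134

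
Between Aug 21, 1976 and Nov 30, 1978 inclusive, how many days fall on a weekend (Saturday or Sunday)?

238

Aug 21, 1976 is a Saturday.
The range spans 832 days (inclusive of both endpoints).
832 = 7 × 118 + 6, so there are 118 full weeks plus 6 extra days.
Each full week contributes 2 weekend days (Sat, Sun): 118 × 2 = 236.
The 6 extra days are Sat, Sun, Mon, Tue, Wed, Thu — 2 of them qualify.
Total: 236 + 2 = 238.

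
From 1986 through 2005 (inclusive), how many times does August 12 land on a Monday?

Day of week of August 12 in each year:
1986: Tue, 1987: Wed, 1988: Fri, 1989: Sat, 1990: Sun, 1991: Mon ✓, 1992: Wed, 1993: Thu, 1994: Fri, 1995: Sat, 1996: Mon ✓, 1997: Tue, 1998: Wed, 1999: Thu, 2000: Sat, 2001: Sun, 2002: Mon ✓, 2003: Tue, 2004: Thu, 2005: Fri
Mondays: 1991, 1996, 2002.

3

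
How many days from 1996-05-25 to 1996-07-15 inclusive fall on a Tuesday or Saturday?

15

1996-05-25 is a Saturday.
From 1996-05-25 to 1996-07-15 is 52 days inclusive.
52 = 7 × 7 + 3, so there are 7 full weeks plus 3 extra days.
Each full week contributes 2 days from the set (Tue, Sat): 7 × 2 = 14.
The 3 extra days are Saturday, Sunday, Monday — 1 of them qualifies.
Total: 14 + 1 = 15.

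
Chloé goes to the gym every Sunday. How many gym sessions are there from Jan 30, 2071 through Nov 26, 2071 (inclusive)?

43

Jan 30, 2071 is a Friday.
From Jan 30, 2071 to Nov 26, 2071 is 301 days inclusive.
301 = 7 × 43, so the span is exactly 43 full weeks.
Each full week contributes one Sunday: 43 so far.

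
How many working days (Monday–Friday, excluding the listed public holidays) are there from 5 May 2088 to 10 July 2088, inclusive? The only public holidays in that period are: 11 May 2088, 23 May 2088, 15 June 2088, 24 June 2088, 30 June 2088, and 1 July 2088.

43

5 May 2088 is a Wednesday.
The range spans 67 days (inclusive of both endpoints).
67 = 7 × 9 + 4, so there are 9 full weeks plus 4 extra days.
Each full week contributes 5 weekdays (Mon–Fri): 9 × 5 = 45.
The 4 extra days are Wed, Thu, Fri, Sat — 3 of them qualify.
Total: 45 + 3 = 48.
Holidays: 11 May 2088 (Tue); 23 May 2088 (Sun); 15 June 2088 (Tue); 24 June 2088 (Thu); 30 June 2088 (Wed); 1 July 2088 (Thu).
5 of the 6 holidays fall on weekdays; the rest are weekends and were already excluded.
Business days: 48 − 5 = 43.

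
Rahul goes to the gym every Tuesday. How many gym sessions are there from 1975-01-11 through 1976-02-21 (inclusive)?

58 Tuesdays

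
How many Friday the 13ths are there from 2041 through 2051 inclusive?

Friday-the-13ths by year:
2041: Sep, Dec
2042: Jun
2043: Feb, Mar, Nov
2044: May
2045: Jan, Oct
2046: Apr, Jul
2047: Sep, Dec
2048: Mar, Nov
2049: Aug
2050: May
2051: Jan, Oct

19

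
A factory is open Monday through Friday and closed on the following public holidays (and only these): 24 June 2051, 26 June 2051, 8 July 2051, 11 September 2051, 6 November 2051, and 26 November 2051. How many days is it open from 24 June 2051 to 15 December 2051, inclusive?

122 business days

24 June 2051 is a Saturday.
The range spans 175 days (inclusive of both endpoints).
175 = 7 × 25, so the span is exactly 25 full weeks.
Each full week contributes 5 weekdays (Mon–Fri): 25 × 5 = 125.
Total: 125.
Holidays: 24 June 2051 (Sat); 26 June 2051 (Mon); 8 July 2051 (Sat); 11 September 2051 (Mon); 6 November 2051 (Mon); 26 November 2051 (Sun).
3 of the 6 holidays fall on weekdays; the rest are weekends and were already excluded.
Business days: 125 − 3 = 122.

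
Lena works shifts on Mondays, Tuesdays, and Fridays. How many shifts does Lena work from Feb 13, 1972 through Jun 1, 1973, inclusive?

Feb 13, 1972 is a Sunday.
That's 475 days from start to end, counting both.
475 = 7 × 67 + 6, so there are 67 full weeks plus 6 extra days.
Each full week contributes 3 days from the set (Mon, Tue, Fri): 67 × 3 = 201.
The 6 extra days are Sun, Mon, Tue, Wed, Thu, Fri — 3 of them qualify.
Total: 201 + 3 = 204.

204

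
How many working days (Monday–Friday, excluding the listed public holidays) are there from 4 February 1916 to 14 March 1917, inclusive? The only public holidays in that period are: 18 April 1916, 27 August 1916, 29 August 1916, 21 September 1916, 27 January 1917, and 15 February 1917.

285

4 February 1916 is a Friday.
From 4 February 1916 to 14 March 1917 is 405 days inclusive.
405 = 7 × 57 + 6, so there are 57 full weeks plus 6 extra days.
Each full week contributes 5 weekdays (Mon–Fri): 57 × 5 = 285.
The 6 extra days are Fri, Sat, Sun, Mon, Tue, Wed — 4 of them qualify.
Total: 285 + 4 = 289.
Holidays: 18 April 1916 (Tue); 27 August 1916 (Sun); 29 August 1916 (Tue); 21 September 1916 (Thu); 27 January 1917 (Sat); 15 February 1917 (Thu).
4 of the 6 holidays fall on weekdays; the rest are weekends and were already excluded.
Business days: 289 − 4 = 285.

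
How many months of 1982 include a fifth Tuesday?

A month has five Tuesdays exactly when Tuesday falls within its first (length − 28) days.
Jan: 31 days, starts Fri → 5 of Fri, Sat, Sun
Feb: 28 days, starts Mon → 5 of (none)
Mar: 31 days, starts Mon → 5 of Mon, Tue, Wed ✓
Apr: 30 days, starts Thu → 5 of Thu, Fri
May: 31 days, starts Sat → 5 of Sat, Sun, Mon
Jun: 30 days, starts Tue → 5 of Tue, Wed ✓
Jul: 31 days, starts Thu → 5 of Thu, Fri, Sat
Aug: 31 days, starts Sun → 5 of Sun, Mon, Tue ✓
Sep: 30 days, starts Wed → 5 of Wed, Thu
Oct: 31 days, starts Fri → 5 of Fri, Sat, Sun
Nov: 30 days, starts Mon → 5 of Mon, Tue ✓
Dec: 31 days, starts Wed → 5 of Wed, Thu, Fri
Months with five Tuesdays: Mar, Jun, Aug, Nov.

4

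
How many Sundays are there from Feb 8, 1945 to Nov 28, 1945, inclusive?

Feb 8, 1945 is a Thursday.
The range spans 294 days (inclusive of both endpoints).
294 = 7 × 42, so the span is exactly 42 full weeks.
Each full week contributes one Sunday: 42 so far.

42 Sundays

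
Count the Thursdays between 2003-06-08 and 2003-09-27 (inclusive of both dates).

16

2003-06-08 is a Sunday.
From 2003-06-08 to 2003-09-27 is 112 days inclusive.
112 = 7 × 16, so the span is exactly 16 full weeks.
Each full week contributes one Thursday: 16 so far.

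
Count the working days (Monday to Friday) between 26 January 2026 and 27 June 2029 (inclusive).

26 January 2026 is a Monday.
That's 1249 days from start to end, counting both.
1249 = 7 × 178 + 3, so there are 178 full weeks plus 3 extra days.
Each full week contributes 5 weekdays (Mon–Fri): 178 × 5 = 890.
The 3 extra days are Monday, Tuesday, Wednesday — 3 of them qualify.
Total: 890 + 3 = 893.

893 weekdays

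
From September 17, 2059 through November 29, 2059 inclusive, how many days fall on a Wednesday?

11 Wednesdays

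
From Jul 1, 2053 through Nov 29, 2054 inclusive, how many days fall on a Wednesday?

Jul 1, 2053 is a Tuesday.
That's 517 days from start to end, counting both.
517 = 7 × 73 + 6, so there are 73 full weeks plus 6 extra days.
Each full week contributes one Wednesday: 73 so far.
The 6 extra days are Tuesday, Wednesday, Thursday, Friday, Saturday, Sunday — 1 of them qualifies.
Total: 73 + 1 = 74.

74 Wednesdays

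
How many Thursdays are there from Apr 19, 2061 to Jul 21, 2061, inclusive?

14 Thursdays

Apr 19, 2061 is a Tuesday.
That's 94 days from start to end, counting both.
94 = 7 × 13 + 3, so there are 13 full weeks plus 3 extra days.
Each full week contributes one Thursday: 13 so far.
The 3 extra days are Tuesday, Wednesday, Thursday — 1 of them qualifies.
Total: 13 + 1 = 14.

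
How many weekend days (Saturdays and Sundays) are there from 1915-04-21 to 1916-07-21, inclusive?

130

1915-04-21 is a Wednesday.
From 1915-04-21 to 1916-07-21 is 458 days inclusive.
458 = 7 × 65 + 3, so there are 65 full weeks plus 3 extra days.
Each full week contributes 2 weekend days (Sat, Sun): 65 × 2 = 130.
The 3 extra days are Wed, Thu, Fri — none qualify.
Total: 130 + 0 = 130.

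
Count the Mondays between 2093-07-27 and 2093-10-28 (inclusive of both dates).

14

2093-07-27 is a Monday.
The range spans 94 days (inclusive of both endpoints).
94 = 7 × 13 + 3, so there are 13 full weeks plus 3 extra days.
Each full week contributes one Monday: 13 so far.
The 3 extra days are Monday, Tuesday, Wednesday — 1 of them qualifies.
Total: 13 + 1 = 14.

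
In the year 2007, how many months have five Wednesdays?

A month has five Wednesdays exactly when Wednesday falls within its first (length − 28) days.
Jan: 31 days, starts Mon → 5 of Mon, Tue, Wed ✓
Feb: 28 days, starts Thu → 5 of (none)
Mar: 31 days, starts Thu → 5 of Thu, Fri, Sat
Apr: 30 days, starts Sun → 5 of Sun, Mon
May: 31 days, starts Tue → 5 of Tue, Wed, Thu ✓
Jun: 30 days, starts Fri → 5 of Fri, Sat
Jul: 31 days, starts Sun → 5 of Sun, Mon, Tue
Aug: 31 days, starts Wed → 5 of Wed, Thu, Fri ✓
Sep: 30 days, starts Sat → 5 of Sat, Sun
Oct: 31 days, starts Mon → 5 of Mon, Tue, Wed ✓
Nov: 30 days, starts Thu → 5 of Thu, Fri
Dec: 31 days, starts Sat → 5 of Sat, Sun, Mon
Months with five Wednesdays: Jan, May, Aug, Oct.

4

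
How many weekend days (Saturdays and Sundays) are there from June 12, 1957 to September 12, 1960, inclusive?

340

June 12, 1957 is a Wednesday.
The range spans 1189 days (inclusive of both endpoints).
1189 = 7 × 169 + 6, so there are 169 full weeks plus 6 extra days.
Each full week contributes 2 weekend days (Sat, Sun): 169 × 2 = 338.
The 6 extra days are Wed, Thu, Fri, Sat, Sun, Mon — 2 of them qualify.
Total: 338 + 2 = 340.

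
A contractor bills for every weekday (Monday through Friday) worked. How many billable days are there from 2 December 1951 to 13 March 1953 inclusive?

2 December 1951 is a Sunday.
That's 468 days from start to end, counting both.
468 = 7 × 66 + 6, so there are 66 full weeks plus 6 extra days.
Each full week contributes 5 weekdays (Mon–Fri): 66 × 5 = 330.
The 6 extra days are Sunday, Monday, Tuesday, Wednesday, Thursday, Friday — 5 of them qualify.
Total: 330 + 5 = 335.

335 weekdays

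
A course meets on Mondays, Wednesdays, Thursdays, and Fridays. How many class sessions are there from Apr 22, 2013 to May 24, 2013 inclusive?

Apr 22, 2013 is a Monday.
From Apr 22, 2013 to May 24, 2013 is 33 days inclusive.
33 = 7 × 4 + 5, so there are 4 full weeks plus 5 extra days.
Each full week contributes 4 days from the set (Mon, Wed, Thu, Fri): 4 × 4 = 16.
The 5 extra days are Mon, Tue, Wed, Thu, Fri — 4 of them qualify.
Total: 16 + 4 = 20.

20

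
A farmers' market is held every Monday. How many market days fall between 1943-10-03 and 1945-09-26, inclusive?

104 Mondays

1943-10-03 is a Sunday.
The range spans 725 days (inclusive of both endpoints).
725 = 7 × 103 + 4, so there are 103 full weeks plus 4 extra days.
Each full week contributes one Monday: 103 so far.
The 4 extra days are Sun, Mon, Tue, Wed — 1 of them qualifies.
Total: 103 + 1 = 104.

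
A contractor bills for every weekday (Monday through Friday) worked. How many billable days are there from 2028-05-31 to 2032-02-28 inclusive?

978

2028-05-31 is a Wednesday.
That's 1369 days from start to end, counting both.
1369 = 7 × 195 + 4, so there are 195 full weeks plus 4 extra days.
Each full week contributes 5 weekdays (Mon–Fri): 195 × 5 = 975.
The 4 extra days are Wed, Thu, Fri, Sat — 3 of them qualify.
Total: 975 + 3 = 978.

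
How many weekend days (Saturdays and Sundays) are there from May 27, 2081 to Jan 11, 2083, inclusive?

170

May 27, 2081 is a Tuesday.
From May 27, 2081 to Jan 11, 2083 is 595 days inclusive.
595 = 7 × 85, so the span is exactly 85 full weeks.
Each full week contributes 2 weekend days (Sat, Sun): 85 × 2 = 170.
Total: 170.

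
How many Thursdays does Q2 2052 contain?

Apr 1, 2052 is a Monday.
From Apr 1, 2052 to Jun 30, 2052 is 91 days inclusive.
91 = 7 × 13, so the span is exactly 13 full weeks.
Each full week contributes one Thursday: 13 so far.

13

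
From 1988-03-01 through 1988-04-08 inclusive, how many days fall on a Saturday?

5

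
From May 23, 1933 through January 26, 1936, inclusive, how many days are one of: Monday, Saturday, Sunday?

419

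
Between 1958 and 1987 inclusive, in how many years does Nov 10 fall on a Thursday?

4

Day of week of November 10 in each year:
1958: Mon, 1959: Tue, 1960: Thu ✓, 1961: Fri, 1962: Sat, 1963: Sun, 1964: Tue, 1965: Wed, 1966: Thu ✓, 1967: Fri, 1968: Sun, 1969: Mon, 1970: Tue, 1971: Wed, 1972: Fri, 1973: Sat, 1974: Sun, 1975: Mon, 1976: Wed, 1977: Thu ✓, 1978: Fri, 1979: Sat, 1980: Mon, 1981: Tue, 1982: Wed, 1983: Thu ✓, 1984: Sat, 1985: Sun, 1986: Mon, 1987: Tue
Thursdays: 1960, 1966, 1977, 1983.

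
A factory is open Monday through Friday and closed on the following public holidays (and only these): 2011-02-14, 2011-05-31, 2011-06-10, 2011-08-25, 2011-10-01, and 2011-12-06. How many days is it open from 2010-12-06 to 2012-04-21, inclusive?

2010-12-06 is a Monday.
The range spans 503 days (inclusive of both endpoints).
503 = 7 × 71 + 6, so there are 71 full weeks plus 6 extra days.
Each full week contributes 5 weekdays (Mon–Fri): 71 × 5 = 355.
The 6 extra days are Mon, Tue, Wed, Thu, Fri, Sat — 5 of them qualify.
Total: 355 + 5 = 360.
Holidays: 2011-02-14 (Mon); 2011-05-31 (Tue); 2011-06-10 (Fri); 2011-08-25 (Thu); 2011-10-01 (Sat); 2011-12-06 (Tue).
5 of the 6 holidays fall on weekdays; the rest are weekends and were already excluded.
Business days: 360 − 5 = 355.

355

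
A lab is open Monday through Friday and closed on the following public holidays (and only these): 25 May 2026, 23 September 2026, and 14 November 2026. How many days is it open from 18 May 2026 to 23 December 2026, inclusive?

18 May 2026 is a Monday.
From 18 May 2026 to 23 December 2026 is 220 days inclusive.
220 = 7 × 31 + 3, so there are 31 full weeks plus 3 extra days.
Each full week contributes 5 weekdays (Mon–Fri): 31 × 5 = 155.
The 3 extra days are Monday, Tuesday, Wednesday — 3 of them qualify.
Total: 155 + 3 = 158.
Holidays: 25 May 2026 (Mon); 23 September 2026 (Wed); 14 November 2026 (Sat).
2 of the 3 holidays fall on weekdays; the rest are weekends and were already excluded.
Business days: 158 − 2 = 156.

156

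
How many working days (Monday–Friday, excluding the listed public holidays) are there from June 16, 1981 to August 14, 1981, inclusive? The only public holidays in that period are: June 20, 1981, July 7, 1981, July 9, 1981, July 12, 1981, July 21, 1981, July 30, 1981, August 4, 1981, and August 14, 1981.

38

June 16, 1981 is a Tuesday.
From June 16, 1981 to August 14, 1981 is 60 days inclusive.
60 = 7 × 8 + 4, so there are 8 full weeks plus 4 extra days.
Each full week contributes 5 weekdays (Mon–Fri): 8 × 5 = 40.
The 4 extra days are Tuesday, Wednesday, Thursday, Friday — 4 of them qualify.
Total: 40 + 4 = 44.
Holidays: June 20, 1981 (Sat); July 7, 1981 (Tue); July 9, 1981 (Thu); July 12, 1981 (Sun); July 21, 1981 (Tue); July 30, 1981 (Thu); August 4, 1981 (Tue); August 14, 1981 (Fri).
6 of the 8 holidays fall on weekdays; the rest are weekends and were already excluded.
Business days: 44 − 6 = 38.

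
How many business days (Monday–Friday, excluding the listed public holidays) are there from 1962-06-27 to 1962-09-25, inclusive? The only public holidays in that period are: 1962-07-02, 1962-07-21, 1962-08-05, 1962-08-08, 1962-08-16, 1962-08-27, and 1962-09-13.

60 business days

1962-06-27 is a Wednesday.
That's 91 days from start to end, counting both.
91 = 7 × 13, so the span is exactly 13 full weeks.
Each full week contributes 5 weekdays (Mon–Fri): 13 × 5 = 65.
Holidays: 1962-07-02 (Mon); 1962-07-21 (Sat); 1962-08-05 (Sun); 1962-08-08 (Wed); 1962-08-16 (Thu); 1962-08-27 (Mon); 1962-09-13 (Thu).
5 of the 7 holidays fall on weekdays; the rest are weekends and were already excluded.
Business days: 65 − 5 = 60.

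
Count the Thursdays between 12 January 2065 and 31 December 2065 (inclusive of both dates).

51

12 January 2065 is a Monday.
That's 354 days from start to end, counting both.
354 = 7 × 50 + 4, so there are 50 full weeks plus 4 extra days.
Each full week contributes one Thursday: 50 so far.
The 4 extra days are Monday, Tuesday, Wednesday, Thursday — 1 of them qualifies.
Total: 50 + 1 = 51.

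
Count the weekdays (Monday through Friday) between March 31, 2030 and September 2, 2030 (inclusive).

111 weekdays

March 31, 2030 is a Sunday.
The range spans 156 days (inclusive of both endpoints).
156 = 7 × 22 + 2, so there are 22 full weeks plus 2 extra days.
Each full week contributes 5 weekdays (Mon–Fri): 22 × 5 = 110.
The 2 extra days are Sun, Mon — 1 of them qualifies.
Total: 110 + 1 = 111.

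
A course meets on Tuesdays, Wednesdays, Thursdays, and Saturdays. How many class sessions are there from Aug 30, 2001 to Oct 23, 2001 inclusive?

31

Aug 30, 2001 is a Thursday.
That's 55 days from start to end, counting both.
55 = 7 × 7 + 6, so there are 7 full weeks plus 6 extra days.
Each full week contributes 4 days from the set (Tue, Wed, Thu, Sat): 7 × 4 = 28.
The 6 extra days are Thursday, Friday, Saturday, Sunday, Monday, Tuesday — 3 of them qualify.
Total: 28 + 3 = 31.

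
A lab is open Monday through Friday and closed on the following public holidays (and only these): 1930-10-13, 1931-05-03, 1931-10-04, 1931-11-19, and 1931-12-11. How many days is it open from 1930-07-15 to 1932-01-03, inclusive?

1930-07-15 is a Tuesday.
From 1930-07-15 to 1932-01-03 is 538 days inclusive.
538 = 7 × 76 + 6, so there are 76 full weeks plus 6 extra days.
Each full week contributes 5 weekdays (Mon–Fri): 76 × 5 = 380.
The 6 extra days are Tuesday, Wednesday, Thursday, Friday, Saturday, Sunday — 4 of them qualify.
Total: 380 + 4 = 384.
Holidays: 1930-10-13 (Mon); 1931-05-03 (Sun); 1931-10-04 (Sun); 1931-11-19 (Thu); 1931-12-11 (Fri).
3 of the 5 holidays fall on weekdays; the rest are weekends and were already excluded.
Business days: 384 − 3 = 381.

381 working days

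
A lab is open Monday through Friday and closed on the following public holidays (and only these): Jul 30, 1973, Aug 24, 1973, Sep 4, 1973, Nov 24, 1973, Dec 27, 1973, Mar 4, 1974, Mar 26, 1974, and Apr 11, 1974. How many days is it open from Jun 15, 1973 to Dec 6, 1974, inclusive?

379 working days

Jun 15, 1973 is a Friday.
That's 540 days from start to end, counting both.
540 = 7 × 77 + 1, so there are 77 full weeks plus 1 extra day.
Each full week contributes 5 weekdays (Mon–Fri): 77 × 5 = 385.
The 1 extra day is Friday — 1 of them qualifies.
Total: 385 + 1 = 386.
Holidays: Jul 30, 1973 (Mon); Aug 24, 1973 (Fri); Sep 4, 1973 (Tue); Nov 24, 1973 (Sat); Dec 27, 1973 (Thu); Mar 4, 1974 (Mon); Mar 26, 1974 (Tue); Apr 11, 1974 (Thu).
7 of the 8 holidays fall on weekdays; the rest are weekends and were already excluded.
Business days: 386 − 7 = 379.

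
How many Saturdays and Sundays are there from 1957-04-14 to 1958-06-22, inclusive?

1957-04-14 is a Sunday.
The range spans 435 days (inclusive of both endpoints).
435 = 7 × 62 + 1, so there are 62 full weeks plus 1 extra day.
Each full week contributes 2 weekend days (Sat, Sun): 62 × 2 = 124.
The 1 extra day is Sunday — 1 of them qualifies.
Total: 124 + 1 = 125.

125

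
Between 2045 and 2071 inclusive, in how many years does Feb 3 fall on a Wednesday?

3

Day of week of February 3 in each year:
2045: Fri, 2046: Sat, 2047: Sun, 2048: Mon, 2049: Wed ✓, 2050: Thu, 2051: Fri, 2052: Sat, 2053: Mon, 2054: Tue, 2055: Wed ✓, 2056: Thu, 2057: Sat, 2058: Sun, 2059: Mon, 2060: Tue, 2061: Thu, 2062: Fri, 2063: Sat, 2064: Sun, 2065: Tue, 2066: Wed ✓, 2067: Thu, 2068: Fri, 2069: Sun, 2070: Mon, 2071: Tue
Wednesdays: 2049, 2055, 2066.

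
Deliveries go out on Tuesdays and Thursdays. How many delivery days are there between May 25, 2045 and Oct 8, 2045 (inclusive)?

May 25, 2045 is a Thursday.
From May 25, 2045 to Oct 8, 2045 is 137 days inclusive.
137 = 7 × 19 + 4, so there are 19 full weeks plus 4 extra days.
Each full week contributes 2 days from the set (Tue, Thu): 19 × 2 = 38.
The 4 extra days are Thu, Fri, Sat, Sun — 1 of them qualifies.
Total: 38 + 1 = 39.

39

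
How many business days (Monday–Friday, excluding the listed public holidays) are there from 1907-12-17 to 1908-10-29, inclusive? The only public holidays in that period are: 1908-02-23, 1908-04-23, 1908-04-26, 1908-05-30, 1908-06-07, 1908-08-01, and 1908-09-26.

1907-12-17 is a Tuesday.
From 1907-12-17 to 1908-10-29 is 318 days inclusive.
318 = 7 × 45 + 3, so there are 45 full weeks plus 3 extra days.
Each full week contributes 5 weekdays (Mon–Fri): 45 × 5 = 225.
The 3 extra days are Tue, Wed, Thu — 3 of them qualify.
Total: 225 + 3 = 228.
Holidays: 1908-02-23 (Sun); 1908-04-23 (Thu); 1908-04-26 (Sun); 1908-05-30 (Sat); 1908-06-07 (Sun); 1908-08-01 (Sat); 1908-09-26 (Sat).
1 of the 7 holidays fall on weekdays; the rest are weekends and were already excluded.
Business days: 228 − 1 = 227.

227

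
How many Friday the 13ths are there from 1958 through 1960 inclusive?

Friday-the-13ths by year:
1958: Jun
1959: Feb, Mar, Nov
1960: May

5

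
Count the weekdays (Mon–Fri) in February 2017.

20 weekdays

Feb 1, 2017 is a Wednesday.
The range spans 28 days (inclusive of both endpoints).
28 = 7 × 4, so the span is exactly 4 full weeks.
Each full week contributes 5 weekdays (Mon–Fri): 4 × 5 = 20.
Total: 20.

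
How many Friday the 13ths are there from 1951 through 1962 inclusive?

Friday-the-13ths by year:
1951: Apr, Jul
1952: Jun
1953: Feb, Mar, Nov
1954: Aug
1955: May
1956: Jan, Apr, Jul
1957: Sep, Dec
1958: Jun
1959: Feb, Mar, Nov
1960: May
1961: Jan, Oct
1962: Apr, Jul

22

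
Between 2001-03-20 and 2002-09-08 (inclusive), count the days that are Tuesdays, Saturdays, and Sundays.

231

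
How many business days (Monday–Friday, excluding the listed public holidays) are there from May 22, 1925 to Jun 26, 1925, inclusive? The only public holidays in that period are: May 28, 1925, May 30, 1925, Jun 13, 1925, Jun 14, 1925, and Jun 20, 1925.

25 business days

May 22, 1925 is a Friday.
That's 36 days from start to end, counting both.
36 = 7 × 5 + 1, so there are 5 full weeks plus 1 extra day.
Each full week contributes 5 weekdays (Mon–Fri): 5 × 5 = 25.
The 1 extra day is Fri — 1 of them qualifies.
Total: 25 + 1 = 26.
Holidays: May 28, 1925 (Thu); May 30, 1925 (Sat); Jun 13, 1925 (Sat); Jun 14, 1925 (Sun); Jun 20, 1925 (Sat).
1 of the 5 holidays fall on weekdays; the rest are weekends and were already excluded.
Business days: 26 − 1 = 25.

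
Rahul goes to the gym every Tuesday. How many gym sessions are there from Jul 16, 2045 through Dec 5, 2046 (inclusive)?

Jul 16, 2045 is a Sunday.
The range spans 508 days (inclusive of both endpoints).
508 = 7 × 72 + 4, so there are 72 full weeks plus 4 extra days.
Each full week contributes one Tuesday: 72 so far.
The 4 extra days are Sunday, Monday, Tuesday, Wednesday — 1 of them qualifies.
Total: 72 + 1 = 73.

73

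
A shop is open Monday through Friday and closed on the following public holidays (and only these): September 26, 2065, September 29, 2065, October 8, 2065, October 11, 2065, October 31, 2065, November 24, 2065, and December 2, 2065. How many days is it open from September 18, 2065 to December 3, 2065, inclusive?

51 business days

September 18, 2065 is a Friday.
The range spans 77 days (inclusive of both endpoints).
77 = 7 × 11, so the span is exactly 11 full weeks.
Each full week contributes 5 weekdays (Mon–Fri): 11 × 5 = 55.
Total: 55.
Holidays: September 26, 2065 (Sat); September 29, 2065 (Tue); October 8, 2065 (Thu); October 11, 2065 (Sun); October 31, 2065 (Sat); November 24, 2065 (Tue); December 2, 2065 (Wed).
4 of the 7 holidays fall on weekdays; the rest are weekends and were already excluded.
Business days: 55 − 4 = 51.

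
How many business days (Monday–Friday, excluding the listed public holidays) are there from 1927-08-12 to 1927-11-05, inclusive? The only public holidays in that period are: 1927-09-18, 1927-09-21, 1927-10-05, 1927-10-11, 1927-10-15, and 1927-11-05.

58

1927-08-12 is a Friday.
From 1927-08-12 to 1927-11-05 is 86 days inclusive.
86 = 7 × 12 + 2, so there are 12 full weeks plus 2 extra days.
Each full week contributes 5 weekdays (Mon–Fri): 12 × 5 = 60.
The 2 extra days are Fri, Sat — 1 of them qualifies.
Total: 60 + 1 = 61.
Holidays: 1927-09-18 (Sun); 1927-09-21 (Wed); 1927-10-05 (Wed); 1927-10-11 (Tue); 1927-10-15 (Sat); 1927-11-05 (Sat).
3 of the 6 holidays fall on weekdays; the rest are weekends and were already excluded.
Business days: 61 − 3 = 58.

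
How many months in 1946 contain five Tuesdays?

5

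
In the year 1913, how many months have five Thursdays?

A month has five Thursdays exactly when Thursday falls within its first (length − 28) days.
Jan: 31 days, starts Wed → 5 of Wed, Thu, Fri ✓
Feb: 28 days, starts Sat → 5 of (none)
Mar: 31 days, starts Sat → 5 of Sat, Sun, Mon
Apr: 30 days, starts Tue → 5 of Tue, Wed
May: 31 days, starts Thu → 5 of Thu, Fri, Sat ✓
Jun: 30 days, starts Sun → 5 of Sun, Mon
Jul: 31 days, starts Tue → 5 of Tue, Wed, Thu ✓
Aug: 31 days, starts Fri → 5 of Fri, Sat, Sun
Sep: 30 days, starts Mon → 5 of Mon, Tue
Oct: 31 days, starts Wed → 5 of Wed, Thu, Fri ✓
Nov: 30 days, starts Sat → 5 of Sat, Sun
Dec: 31 days, starts Mon → 5 of Mon, Tue, Wed
Months with five Thursdays: Jan, May, Jul, Oct.

4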